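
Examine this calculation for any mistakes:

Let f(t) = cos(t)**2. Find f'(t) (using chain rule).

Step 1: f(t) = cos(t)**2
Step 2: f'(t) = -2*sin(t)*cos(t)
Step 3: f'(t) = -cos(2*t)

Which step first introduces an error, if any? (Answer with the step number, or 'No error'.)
Step 3

Step 3 is incorrect due to a wrong trig function.
The step shows: -cos(2*t)
The correct value should be: -sin(2*t)

Explanation: sin(2*t) was incorrectly written as cos(2*t): the term -sin(2*t) was incorrectly written as -cos(2*t)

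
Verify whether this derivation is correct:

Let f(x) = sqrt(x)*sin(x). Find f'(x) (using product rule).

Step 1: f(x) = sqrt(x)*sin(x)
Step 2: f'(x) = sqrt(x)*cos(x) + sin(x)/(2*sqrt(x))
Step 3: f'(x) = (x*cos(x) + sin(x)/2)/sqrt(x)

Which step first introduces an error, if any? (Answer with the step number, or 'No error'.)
No error

All steps in this derivation are correct.
The final answer f'(x) = (x*cos(x) + sin(x)/2)/sqrt(x) is valid.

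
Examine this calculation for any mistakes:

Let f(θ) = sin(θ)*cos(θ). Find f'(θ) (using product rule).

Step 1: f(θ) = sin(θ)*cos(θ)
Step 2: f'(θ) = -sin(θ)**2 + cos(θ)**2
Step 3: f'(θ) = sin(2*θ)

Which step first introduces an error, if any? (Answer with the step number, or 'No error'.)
Step 3

Step 3 is incorrect due to a wrong trig function.
The step shows: sin(2*θ)
The correct value should be: cos(2*θ)

Explanation: cos(2*θ) was incorrectly written as sin(2*θ): the term cos(2*θ) was incorrectly written as sin(2*θ)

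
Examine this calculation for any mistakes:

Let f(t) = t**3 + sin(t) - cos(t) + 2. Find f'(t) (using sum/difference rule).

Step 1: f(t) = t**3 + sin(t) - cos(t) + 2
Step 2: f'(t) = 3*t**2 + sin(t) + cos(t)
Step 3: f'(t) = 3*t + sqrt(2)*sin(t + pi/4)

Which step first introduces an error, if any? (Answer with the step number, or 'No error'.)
Step 3

Step 3 is incorrect due to a wrong exponent.
The step shows: 3*t + sqrt(2)*sin(t + pi/4)
The correct value should be: 3*t**2 + sqrt(2)*sin(t + pi/4)

Explanation: The exponent 2 on t was incorrectly written as 1: the term 3*t**2 was incorrectly written as 3*t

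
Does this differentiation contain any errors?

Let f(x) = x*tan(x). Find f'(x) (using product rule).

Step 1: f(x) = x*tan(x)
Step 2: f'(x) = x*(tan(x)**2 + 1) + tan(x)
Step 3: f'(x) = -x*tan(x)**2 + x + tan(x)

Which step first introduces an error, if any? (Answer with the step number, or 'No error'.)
Step 3

Step 3 is incorrect due to a sign flip.
The step shows: -x*tan(x)**2 + x + tan(x)
The correct value should be: x*tan(x)**2 + x + tan(x)

Explanation: The sign of one term was flipped: the term x*tan(x)**2 was incorrectly written as -x*tan(x)**2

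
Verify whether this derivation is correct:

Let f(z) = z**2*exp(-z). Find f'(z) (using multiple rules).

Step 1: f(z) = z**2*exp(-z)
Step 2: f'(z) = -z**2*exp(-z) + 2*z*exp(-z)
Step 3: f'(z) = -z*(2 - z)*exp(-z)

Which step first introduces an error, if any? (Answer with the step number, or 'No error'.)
Step 3

Step 3 is incorrect due to a sign flip.
The step shows: -z*(2 - z)*exp(-z)
The correct value should be: z*(2 - z)*exp(-z)

Explanation: The sign of the whole expression was flipped: the term z*(2 - z)*exp(-z) was incorrectly written as -z*(2 - z)*exp(-z)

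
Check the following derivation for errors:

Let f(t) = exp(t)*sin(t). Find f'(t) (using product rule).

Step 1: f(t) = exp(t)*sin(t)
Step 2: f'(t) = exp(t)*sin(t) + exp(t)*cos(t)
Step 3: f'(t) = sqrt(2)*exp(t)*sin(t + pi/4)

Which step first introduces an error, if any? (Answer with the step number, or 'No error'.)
No error

All steps in this derivation are correct.
The final answer f'(t) = sqrt(2)*exp(t)*sin(t + pi/4) is valid.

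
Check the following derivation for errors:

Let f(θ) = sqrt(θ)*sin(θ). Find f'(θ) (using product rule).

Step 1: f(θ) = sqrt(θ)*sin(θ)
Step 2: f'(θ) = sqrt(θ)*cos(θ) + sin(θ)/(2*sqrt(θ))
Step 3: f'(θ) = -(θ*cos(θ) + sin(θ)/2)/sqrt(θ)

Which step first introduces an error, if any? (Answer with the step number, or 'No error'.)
Step 3

Step 3 is incorrect due to a sign flip.
The step shows: -(θ*cos(θ) + sin(θ)/2)/sqrt(θ)
The correct value should be: (θ*cos(θ) + sin(θ)/2)/sqrt(θ)

Explanation: The sign of the whole expression was flipped: the term (θ*cos(θ) + sin(θ)/2)/sqrt(θ) was incorrectly written as -(θ*cos(θ) + sin(θ)/2)/sqrt(θ)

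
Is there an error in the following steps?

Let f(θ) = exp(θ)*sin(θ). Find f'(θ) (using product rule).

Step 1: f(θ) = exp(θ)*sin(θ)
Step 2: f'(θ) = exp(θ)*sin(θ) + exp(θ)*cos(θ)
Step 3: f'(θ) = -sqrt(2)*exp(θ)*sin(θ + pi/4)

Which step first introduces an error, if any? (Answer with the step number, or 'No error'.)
Step 3

Step 3 is incorrect due to a sign flip.
The step shows: -sqrt(2)*exp(θ)*sin(θ + pi/4)
The correct value should be: sqrt(2)*exp(θ)*sin(θ + pi/4)

Explanation: The sign of the whole expression was flipped: the term sqrt(2)*exp(θ)*sin(θ + pi/4) was incorrectly written as -sqrt(2)*exp(θ)*sin(θ + pi/4)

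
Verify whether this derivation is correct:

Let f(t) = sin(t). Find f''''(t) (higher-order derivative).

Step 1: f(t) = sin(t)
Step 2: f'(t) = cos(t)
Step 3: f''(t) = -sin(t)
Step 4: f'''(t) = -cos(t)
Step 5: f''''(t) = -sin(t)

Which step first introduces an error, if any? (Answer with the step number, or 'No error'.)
Step 5

Step 5 is incorrect due to a sign flip.
The step shows: -sin(t)
The correct value should be: sin(t)

Explanation: The sign of the whole expression was flipped: the term sin(t) was incorrectly written as -sin(t)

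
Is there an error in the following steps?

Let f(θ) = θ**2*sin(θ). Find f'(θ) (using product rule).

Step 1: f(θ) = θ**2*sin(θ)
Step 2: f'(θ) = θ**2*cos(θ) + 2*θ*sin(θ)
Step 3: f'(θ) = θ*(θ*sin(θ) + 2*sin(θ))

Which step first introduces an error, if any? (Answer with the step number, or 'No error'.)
Step 3

Step 3 is incorrect due to a wrong trig function.
The step shows: θ*(θ*sin(θ) + 2*sin(θ))
The correct value should be: θ*(θ*cos(θ) + 2*sin(θ))

Explanation: cos(θ) was incorrectly written as sin(θ): the term θ*(θ*cos(θ) + 2*sin(θ)) was incorrectly written as θ*(θ*sin(θ) + 2*sin(θ))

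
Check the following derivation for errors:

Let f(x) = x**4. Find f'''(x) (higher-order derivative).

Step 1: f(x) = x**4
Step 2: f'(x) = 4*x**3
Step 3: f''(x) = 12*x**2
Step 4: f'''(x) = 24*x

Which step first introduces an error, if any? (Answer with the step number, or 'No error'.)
No error

All steps in this derivation are correct.
The final answer f'''(x) = 24*x is valid.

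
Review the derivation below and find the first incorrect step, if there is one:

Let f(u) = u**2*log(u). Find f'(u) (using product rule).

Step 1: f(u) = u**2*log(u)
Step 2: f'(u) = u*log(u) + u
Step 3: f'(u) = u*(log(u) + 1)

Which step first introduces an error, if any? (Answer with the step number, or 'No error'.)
Step 2

Step 2 is incorrect due to a wrong coefficient.
The step shows: u*log(u) + u
The correct value should be: 2*u*log(u) + u

Explanation: The coefficient 2 was incorrectly written as 1: the term 2*u*log(u) was incorrectly written as u*log(u)
The later steps are derived from this incorrect expression, so the error originates in Step 2.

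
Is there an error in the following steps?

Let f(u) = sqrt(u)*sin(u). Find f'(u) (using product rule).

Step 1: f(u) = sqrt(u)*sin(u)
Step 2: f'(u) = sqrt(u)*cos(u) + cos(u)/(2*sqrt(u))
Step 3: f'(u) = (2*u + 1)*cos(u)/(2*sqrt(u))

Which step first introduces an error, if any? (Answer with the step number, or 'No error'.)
Step 2

Step 2 is incorrect due to a wrong trig function.
The step shows: sqrt(u)*cos(u) + cos(u)/(2*sqrt(u))
The correct value should be: sqrt(u)*cos(u) + sin(u)/(2*sqrt(u))

Explanation: sin(u) was incorrectly written as cos(u): the term sin(u)/(2*sqrt(u)) was incorrectly written as cos(u)/(2*sqrt(u))
The later steps are derived from this incorrect expression, so the error originates in Step 2.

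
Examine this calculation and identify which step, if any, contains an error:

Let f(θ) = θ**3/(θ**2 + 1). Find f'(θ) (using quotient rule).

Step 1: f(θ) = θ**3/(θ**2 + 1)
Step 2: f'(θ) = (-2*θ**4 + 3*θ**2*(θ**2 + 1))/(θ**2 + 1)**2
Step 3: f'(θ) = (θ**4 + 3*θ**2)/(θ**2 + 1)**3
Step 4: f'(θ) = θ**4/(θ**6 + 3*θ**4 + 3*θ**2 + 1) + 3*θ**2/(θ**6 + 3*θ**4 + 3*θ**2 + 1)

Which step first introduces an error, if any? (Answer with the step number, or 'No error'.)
Step 3

Step 3 is incorrect due to a wrong exponent.
The step shows: (θ**4 + 3*θ**2)/(θ**2 + 1)**3
The correct value should be: (θ**4 + 3*θ**2)/(θ**2 + 1)**2

Explanation: The exponent -2 on θ**2 + 1 was incorrectly written as -3: the term (θ**4 + 3*θ**2)/(θ**2 + 1)**2 was incorrectly written as (θ**4 + 3*θ**2)/(θ**2 + 1)**3
The later steps are derived from this incorrect expression, so the error originates in Step 3.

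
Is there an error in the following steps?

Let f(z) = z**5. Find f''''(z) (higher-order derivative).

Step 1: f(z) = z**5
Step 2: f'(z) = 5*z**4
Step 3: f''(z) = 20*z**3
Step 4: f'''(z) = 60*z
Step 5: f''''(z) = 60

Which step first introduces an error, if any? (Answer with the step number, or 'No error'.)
Step 4

Step 4 is incorrect due to a wrong exponent.
The step shows: 60*z
The correct value should be: 60*z**2

Explanation: The exponent 2 on z was incorrectly written as 1: the term 60*z**2 was incorrectly written as 60*z
The later steps are derived from this incorrect expression, so the error originates in Step 4.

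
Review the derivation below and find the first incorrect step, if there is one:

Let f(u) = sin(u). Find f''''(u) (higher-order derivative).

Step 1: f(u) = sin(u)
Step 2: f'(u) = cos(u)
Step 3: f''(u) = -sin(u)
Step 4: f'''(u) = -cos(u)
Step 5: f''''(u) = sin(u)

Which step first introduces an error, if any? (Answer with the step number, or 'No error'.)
No error

All steps in this derivation are correct.
The final answer f''''(u) = sin(u) is valid.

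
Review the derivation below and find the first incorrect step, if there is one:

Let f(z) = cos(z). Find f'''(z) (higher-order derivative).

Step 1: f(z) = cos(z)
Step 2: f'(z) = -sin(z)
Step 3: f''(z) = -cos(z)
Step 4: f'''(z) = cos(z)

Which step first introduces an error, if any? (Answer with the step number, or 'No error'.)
Step 4

Step 4 is incorrect due to a wrong trig function.
The step shows: cos(z)
The correct value should be: sin(z)

Explanation: sin(z) was incorrectly written as cos(z): the term sin(z) was incorrectly written as cos(z)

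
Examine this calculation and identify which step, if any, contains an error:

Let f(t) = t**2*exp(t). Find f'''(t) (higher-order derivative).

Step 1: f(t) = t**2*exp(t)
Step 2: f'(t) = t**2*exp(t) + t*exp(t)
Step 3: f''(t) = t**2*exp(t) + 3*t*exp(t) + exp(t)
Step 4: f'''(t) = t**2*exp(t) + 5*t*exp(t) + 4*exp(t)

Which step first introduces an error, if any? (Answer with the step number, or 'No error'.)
Step 2

Step 2 is incorrect due to a wrong coefficient.
The step shows: t**2*exp(t) + t*exp(t)
The correct value should be: t**2*exp(t) + 2*t*exp(t)

Explanation: The coefficient 2 was incorrectly written as 1: the term 2*t*exp(t) was incorrectly written as t*exp(t)
The later steps are derived from this incorrect expression, so the error originates in Step 2.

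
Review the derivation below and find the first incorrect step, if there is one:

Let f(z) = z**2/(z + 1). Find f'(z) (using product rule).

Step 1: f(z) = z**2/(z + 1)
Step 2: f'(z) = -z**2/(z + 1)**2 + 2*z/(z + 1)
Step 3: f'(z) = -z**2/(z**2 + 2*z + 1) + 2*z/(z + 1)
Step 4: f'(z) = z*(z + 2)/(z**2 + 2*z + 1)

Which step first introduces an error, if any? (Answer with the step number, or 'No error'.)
No error

All steps in this derivation are correct.
The final answer f'(z) = z*(z + 2)/(z**2 + 2*z + 1) is valid.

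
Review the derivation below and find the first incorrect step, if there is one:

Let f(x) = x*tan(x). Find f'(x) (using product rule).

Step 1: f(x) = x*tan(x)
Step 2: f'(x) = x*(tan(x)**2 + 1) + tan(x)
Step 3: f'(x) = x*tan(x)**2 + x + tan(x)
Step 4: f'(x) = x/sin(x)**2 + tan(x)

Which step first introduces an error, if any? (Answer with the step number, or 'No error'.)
Step 4

Step 4 is incorrect due to a wrong trig function.
The step shows: x/sin(x)**2 + tan(x)
The correct value should be: x/cos(x)**2 + tan(x)

Explanation: cos(x) was incorrectly written as sin(x): the term x/cos(x)**2 was incorrectly written as x/sin(x)**2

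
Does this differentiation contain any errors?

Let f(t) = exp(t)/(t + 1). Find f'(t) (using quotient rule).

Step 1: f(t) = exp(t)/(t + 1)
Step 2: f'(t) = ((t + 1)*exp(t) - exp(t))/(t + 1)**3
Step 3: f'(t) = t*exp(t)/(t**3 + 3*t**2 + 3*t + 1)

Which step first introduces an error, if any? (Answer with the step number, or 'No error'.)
Step 2

Step 2 is incorrect due to a wrong exponent.
The step shows: ((t + 1)*exp(t) - exp(t))/(t + 1)**3
The correct value should be: ((t + 1)*exp(t) - exp(t))/(t + 1)**2

Explanation: The exponent -2 on t + 1 was incorrectly written as -3: the term ((t + 1)*exp(t) - exp(t))/(t + 1)**2 was incorrectly written as ((t + 1)*exp(t) - exp(t))/(t + 1)**3
The later steps are derived from this incorrect expression, so the error originates in Step 2.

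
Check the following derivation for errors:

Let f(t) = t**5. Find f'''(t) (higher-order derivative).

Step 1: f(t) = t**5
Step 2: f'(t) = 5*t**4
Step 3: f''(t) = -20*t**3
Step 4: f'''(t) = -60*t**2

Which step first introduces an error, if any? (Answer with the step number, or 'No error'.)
Step 3

Step 3 is incorrect due to a sign flip.
The step shows: -20*t**3
The correct value should be: 20*t**3

Explanation: The sign of the whole expression was flipped: the term 20*t**3 was incorrectly written as -20*t**3
The later steps are derived from this incorrect expression, so the error originates in Step 3.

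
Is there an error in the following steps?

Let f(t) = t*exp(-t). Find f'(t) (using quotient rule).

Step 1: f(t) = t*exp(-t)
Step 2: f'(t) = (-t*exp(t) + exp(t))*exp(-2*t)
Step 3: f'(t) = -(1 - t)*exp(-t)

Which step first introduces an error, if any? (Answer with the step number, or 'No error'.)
Step 3

Step 3 is incorrect due to a sign flip.
The step shows: -(1 - t)*exp(-t)
The correct value should be: (1 - t)*exp(-t)

Explanation: The sign of the whole expression was flipped: the term (1 - t)*exp(-t) was incorrectly written as -(1 - t)*exp(-t)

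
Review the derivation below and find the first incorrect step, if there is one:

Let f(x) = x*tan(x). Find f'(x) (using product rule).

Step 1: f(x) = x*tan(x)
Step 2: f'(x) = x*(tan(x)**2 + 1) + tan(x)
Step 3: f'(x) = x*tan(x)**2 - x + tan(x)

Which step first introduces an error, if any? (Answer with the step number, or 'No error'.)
Step 3

Step 3 is incorrect due to a sign flip.
The step shows: x*tan(x)**2 - x + tan(x)
The correct value should be: x*tan(x)**2 + x + tan(x)

Explanation: The sign of one term was flipped: the term x was incorrectly written as -x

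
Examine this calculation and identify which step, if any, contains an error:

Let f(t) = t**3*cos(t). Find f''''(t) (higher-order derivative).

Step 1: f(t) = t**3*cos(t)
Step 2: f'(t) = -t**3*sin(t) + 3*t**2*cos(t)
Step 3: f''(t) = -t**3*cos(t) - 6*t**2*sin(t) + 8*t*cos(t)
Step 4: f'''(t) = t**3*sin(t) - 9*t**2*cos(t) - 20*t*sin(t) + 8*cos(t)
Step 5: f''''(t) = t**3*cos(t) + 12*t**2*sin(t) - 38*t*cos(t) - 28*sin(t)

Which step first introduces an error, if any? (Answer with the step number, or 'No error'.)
Step 3

Step 3 is incorrect due to a wrong coefficient.
The step shows: -t**3*cos(t) - 6*t**2*sin(t) + 8*t*cos(t)
The correct value should be: -t**3*cos(t) - 6*t**2*sin(t) + 6*t*cos(t)

Explanation: The coefficient 6 was incorrectly written as 8: the term 6*t*cos(t) was incorrectly written as 8*t*cos(t)
The later steps are derived from this incorrect expression, so the error originates in Step 3.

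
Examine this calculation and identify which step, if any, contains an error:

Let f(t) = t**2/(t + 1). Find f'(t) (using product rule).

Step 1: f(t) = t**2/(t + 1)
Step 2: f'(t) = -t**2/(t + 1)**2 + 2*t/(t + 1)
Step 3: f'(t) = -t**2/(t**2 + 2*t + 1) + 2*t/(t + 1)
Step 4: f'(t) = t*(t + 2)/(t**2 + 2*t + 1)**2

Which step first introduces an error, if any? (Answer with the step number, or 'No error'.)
Step 4

Step 4 is incorrect due to a wrong exponent.
The step shows: t*(t + 2)/(t**2 + 2*t + 1)**2
The correct value should be: t*(t + 2)/(t**2 + 2*t + 1)

Explanation: The exponent -1 on t**2 + 2*t + 1 was incorrectly written as -2: the term t*(t + 2)/(t**2 + 2*t + 1) was incorrectly written as t*(t + 2)/(t**2 + 2*t + 1)**2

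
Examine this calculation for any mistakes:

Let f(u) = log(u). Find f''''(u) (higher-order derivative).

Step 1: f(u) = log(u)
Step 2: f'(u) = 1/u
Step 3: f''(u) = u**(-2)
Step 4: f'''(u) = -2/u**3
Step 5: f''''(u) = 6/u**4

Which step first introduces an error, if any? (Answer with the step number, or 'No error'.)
Step 3

Step 3 is incorrect due to a sign flip.
The step shows: u**(-2)
The correct value should be: -1/u**2

Explanation: The sign of the whole expression was flipped: the term -1/u**2 was incorrectly written as u**(-2)
The later steps are derived from this incorrect expression, so the error originates in Step 3.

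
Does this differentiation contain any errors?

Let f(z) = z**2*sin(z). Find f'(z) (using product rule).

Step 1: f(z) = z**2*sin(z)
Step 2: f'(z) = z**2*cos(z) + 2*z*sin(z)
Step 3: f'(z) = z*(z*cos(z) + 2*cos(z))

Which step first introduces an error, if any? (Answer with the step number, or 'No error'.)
Step 3

Step 3 is incorrect due to a wrong trig function.
The step shows: z*(z*cos(z) + 2*cos(z))
The correct value should be: z*(z*cos(z) + 2*sin(z))

Explanation: sin(z) was incorrectly written as cos(z): the term z*(z*cos(z) + 2*sin(z)) was incorrectly written as z*(z*cos(z) + 2*cos(z))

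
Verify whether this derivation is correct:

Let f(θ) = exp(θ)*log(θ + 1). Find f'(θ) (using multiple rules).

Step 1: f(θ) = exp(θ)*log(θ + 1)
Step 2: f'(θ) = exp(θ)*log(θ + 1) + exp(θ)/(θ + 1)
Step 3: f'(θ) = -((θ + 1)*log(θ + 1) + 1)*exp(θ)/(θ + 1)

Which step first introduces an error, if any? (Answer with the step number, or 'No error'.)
Step 3

Step 3 is incorrect due to a sign flip.
The step shows: -((θ + 1)*log(θ + 1) + 1)*exp(θ)/(θ + 1)
The correct value should be: ((θ + 1)*log(θ + 1) + 1)*exp(θ)/(θ + 1)

Explanation: The sign of the whole expression was flipped: the term ((θ + 1)*log(θ + 1) + 1)*exp(θ)/(θ + 1) was incorrectly written as -((θ + 1)*log(θ + 1) + 1)*exp(θ)/(θ + 1)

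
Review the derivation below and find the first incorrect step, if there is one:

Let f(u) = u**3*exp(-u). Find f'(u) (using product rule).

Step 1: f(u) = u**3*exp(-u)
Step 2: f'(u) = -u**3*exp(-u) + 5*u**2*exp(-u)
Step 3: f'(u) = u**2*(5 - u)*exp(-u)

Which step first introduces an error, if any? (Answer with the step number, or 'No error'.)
Step 2

Step 2 is incorrect due to a wrong coefficient.
The step shows: -u**3*exp(-u) + 5*u**2*exp(-u)
The correct value should be: -u**3*exp(-u) + 3*u**2*exp(-u)

Explanation: The coefficient 3 was incorrectly written as 5: the term 3*u**2*exp(-u) was incorrectly written as 5*u**2*exp(-u)
The later steps are derived from this incorrect expression, so the error originates in Step 2.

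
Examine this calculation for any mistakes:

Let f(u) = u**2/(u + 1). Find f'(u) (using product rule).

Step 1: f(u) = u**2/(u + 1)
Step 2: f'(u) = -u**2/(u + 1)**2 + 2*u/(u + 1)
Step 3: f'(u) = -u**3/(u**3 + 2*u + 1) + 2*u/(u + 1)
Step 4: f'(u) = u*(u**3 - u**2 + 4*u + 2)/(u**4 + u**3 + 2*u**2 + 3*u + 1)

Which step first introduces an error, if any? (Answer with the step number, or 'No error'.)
Step 3

Step 3 is incorrect due to a wrong exponent.
The step shows: -u**3/(u**3 + 2*u + 1) + 2*u/(u + 1)
The correct value should be: -u**2/(u**2 + 2*u + 1) + 2*u/(u + 1)

Explanation: The exponent 2 on u was incorrectly written as 3: the term -u**2/(u**2 + 2*u + 1) was incorrectly written as -u**3/(u**3 + 2*u + 1)
The later steps are derived from this incorrect expression, so the error originates in Step 3.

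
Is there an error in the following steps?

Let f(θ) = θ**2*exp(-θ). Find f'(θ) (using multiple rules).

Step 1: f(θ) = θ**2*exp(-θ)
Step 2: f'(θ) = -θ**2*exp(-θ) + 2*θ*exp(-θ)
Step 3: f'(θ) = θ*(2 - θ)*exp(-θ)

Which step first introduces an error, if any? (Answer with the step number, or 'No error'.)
No error

All steps in this derivation are correct.
The final answer f'(θ) = θ*(2 - θ)*exp(-θ) is valid.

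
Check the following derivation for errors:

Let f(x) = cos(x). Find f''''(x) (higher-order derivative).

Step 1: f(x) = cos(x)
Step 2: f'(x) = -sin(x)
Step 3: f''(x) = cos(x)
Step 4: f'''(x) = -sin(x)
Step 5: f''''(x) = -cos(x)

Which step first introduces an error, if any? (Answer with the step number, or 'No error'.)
Step 3

Step 3 is incorrect due to a sign flip.
The step shows: cos(x)
The correct value should be: -cos(x)

Explanation: The sign of the whole expression was flipped: the term -cos(x) was incorrectly written as cos(x)
The later steps are derived from this incorrect expression, so the error originates in Step 3.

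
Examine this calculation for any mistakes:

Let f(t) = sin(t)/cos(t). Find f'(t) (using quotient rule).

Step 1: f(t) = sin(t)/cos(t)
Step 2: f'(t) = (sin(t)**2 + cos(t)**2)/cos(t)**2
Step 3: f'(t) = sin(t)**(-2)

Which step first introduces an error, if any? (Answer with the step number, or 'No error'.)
Step 3

Step 3 is incorrect due to a wrong trig function.
The step shows: sin(t)**(-2)
The correct value should be: cos(t)**(-2)

Explanation: cos(t) was incorrectly written as sin(t): the term cos(t)**(-2) was incorrectly written as sin(t)**(-2)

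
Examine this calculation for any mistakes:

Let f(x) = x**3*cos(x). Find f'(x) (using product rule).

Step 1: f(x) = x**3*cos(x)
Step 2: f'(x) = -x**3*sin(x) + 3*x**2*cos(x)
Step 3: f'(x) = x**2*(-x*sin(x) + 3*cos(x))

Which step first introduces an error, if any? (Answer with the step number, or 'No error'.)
No error

All steps in this derivation are correct.
The final answer f'(x) = x**2*(-x*sin(x) + 3*cos(x)) is valid.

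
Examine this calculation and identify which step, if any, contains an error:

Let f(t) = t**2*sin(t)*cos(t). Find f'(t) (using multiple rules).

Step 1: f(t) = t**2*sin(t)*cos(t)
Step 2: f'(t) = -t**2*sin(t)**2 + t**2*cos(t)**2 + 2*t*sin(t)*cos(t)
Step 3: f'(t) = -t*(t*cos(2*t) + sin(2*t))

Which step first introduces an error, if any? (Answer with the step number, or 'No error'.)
Step 3

Step 3 is incorrect due to a sign flip.
The step shows: -t*(t*cos(2*t) + sin(2*t))
The correct value should be: t*(t*cos(2*t) + sin(2*t))

Explanation: The sign of the whole expression was flipped: the term t*(t*cos(2*t) + sin(2*t)) was incorrectly written as -t*(t*cos(2*t) + sin(2*t))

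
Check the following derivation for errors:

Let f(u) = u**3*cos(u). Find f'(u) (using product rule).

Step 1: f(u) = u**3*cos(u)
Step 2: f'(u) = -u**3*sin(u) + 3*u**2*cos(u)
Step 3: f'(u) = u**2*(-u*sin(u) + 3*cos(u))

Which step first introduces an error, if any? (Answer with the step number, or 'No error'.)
No error

All steps in this derivation are correct.
The final answer f'(u) = u**2*(-u*sin(u) + 3*cos(u)) is valid.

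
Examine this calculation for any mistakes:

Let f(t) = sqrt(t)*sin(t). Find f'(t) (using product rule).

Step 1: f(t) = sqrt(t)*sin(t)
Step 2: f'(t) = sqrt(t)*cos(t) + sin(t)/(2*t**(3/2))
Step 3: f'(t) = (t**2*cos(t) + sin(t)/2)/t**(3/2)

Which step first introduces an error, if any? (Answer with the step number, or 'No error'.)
Step 2

Step 2 is incorrect due to a wrong exponent.
The step shows: sqrt(t)*cos(t) + sin(t)/(2*t**(3/2))
The correct value should be: sqrt(t)*cos(t) + sin(t)/(2*sqrt(t))

Explanation: The exponent -1/2 on t was incorrectly written as -3/2: the term sin(t)/(2*sqrt(t)) was incorrectly written as sin(t)/(2*t**(3/2))
The later steps are derived from this incorrect expression, so the error originates in Step 2.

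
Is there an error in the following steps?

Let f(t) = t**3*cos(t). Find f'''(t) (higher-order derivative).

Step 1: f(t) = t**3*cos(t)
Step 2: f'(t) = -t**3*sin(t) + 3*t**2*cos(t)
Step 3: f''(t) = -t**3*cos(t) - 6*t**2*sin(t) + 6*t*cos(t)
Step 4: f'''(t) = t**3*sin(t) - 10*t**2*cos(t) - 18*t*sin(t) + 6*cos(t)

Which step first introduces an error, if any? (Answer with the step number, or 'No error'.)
Step 4

Step 4 is incorrect due to a wrong coefficient.
The step shows: t**3*sin(t) - 10*t**2*cos(t) - 18*t*sin(t) + 6*cos(t)
The correct value should be: t**3*sin(t) - 9*t**2*cos(t) - 18*t*sin(t) + 6*cos(t)

Explanation: The coefficient -9 was incorrectly written as -10: the term -9*t**2*cos(t) was incorrectly written as -10*t**2*cos(t)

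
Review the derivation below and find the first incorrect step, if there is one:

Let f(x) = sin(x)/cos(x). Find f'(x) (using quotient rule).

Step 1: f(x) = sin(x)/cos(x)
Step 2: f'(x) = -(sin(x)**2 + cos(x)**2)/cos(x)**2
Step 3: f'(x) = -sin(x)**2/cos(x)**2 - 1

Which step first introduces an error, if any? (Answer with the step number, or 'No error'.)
Step 2

Step 2 is incorrect due to a sign flip.
The step shows: -(sin(x)**2 + cos(x)**2)/cos(x)**2
The correct value should be: (sin(x)**2 + cos(x)**2)/cos(x)**2

Explanation: The sign of the whole expression was flipped: the term (sin(x)**2 + cos(x)**2)/cos(x)**2 was incorrectly written as -(sin(x)**2 + cos(x)**2)/cos(x)**2
The later steps are derived from this incorrect expression, so the error originates in Step 2.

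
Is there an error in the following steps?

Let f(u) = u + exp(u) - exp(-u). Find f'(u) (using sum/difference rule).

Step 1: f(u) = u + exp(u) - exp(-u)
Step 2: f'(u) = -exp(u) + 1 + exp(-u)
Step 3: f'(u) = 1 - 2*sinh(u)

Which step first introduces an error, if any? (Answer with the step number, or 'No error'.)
Step 2

Step 2 is incorrect due to a sign flip.
The step shows: -exp(u) + 1 + exp(-u)
The correct value should be: exp(u) + 1 + exp(-u)

Explanation: The sign of one term was flipped: the term exp(u) was incorrectly written as -exp(u)
The later steps are derived from this incorrect expression, so the error originates in Step 2.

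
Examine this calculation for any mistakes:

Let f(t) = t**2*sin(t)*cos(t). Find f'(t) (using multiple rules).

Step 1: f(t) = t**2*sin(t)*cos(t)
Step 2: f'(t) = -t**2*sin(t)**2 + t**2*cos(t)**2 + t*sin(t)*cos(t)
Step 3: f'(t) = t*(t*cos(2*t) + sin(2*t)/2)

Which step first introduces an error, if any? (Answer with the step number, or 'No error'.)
Step 2

Step 2 is incorrect due to a wrong coefficient.
The step shows: -t**2*sin(t)**2 + t**2*cos(t)**2 + t*sin(t)*cos(t)
The correct value should be: -t**2*sin(t)**2 + t**2*cos(t)**2 + 2*t*sin(t)*cos(t)

Explanation: The coefficient 2 was incorrectly written as 1: the term 2*t*sin(t)*cos(t) was incorrectly written as t*sin(t)*cos(t)
The later steps are derived from this incorrect expression, so the error originates in Step 2.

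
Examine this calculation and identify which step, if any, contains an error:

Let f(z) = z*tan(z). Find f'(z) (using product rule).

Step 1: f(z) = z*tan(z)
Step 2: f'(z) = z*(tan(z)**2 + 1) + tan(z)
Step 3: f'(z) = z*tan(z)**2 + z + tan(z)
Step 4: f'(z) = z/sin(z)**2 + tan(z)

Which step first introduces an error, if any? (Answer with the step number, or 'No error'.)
Step 4

Step 4 is incorrect due to a wrong trig function.
The step shows: z/sin(z)**2 + tan(z)
The correct value should be: z/cos(z)**2 + tan(z)

Explanation: cos(z) was incorrectly written as sin(z): the term z/cos(z)**2 was incorrectly written as z/sin(z)**2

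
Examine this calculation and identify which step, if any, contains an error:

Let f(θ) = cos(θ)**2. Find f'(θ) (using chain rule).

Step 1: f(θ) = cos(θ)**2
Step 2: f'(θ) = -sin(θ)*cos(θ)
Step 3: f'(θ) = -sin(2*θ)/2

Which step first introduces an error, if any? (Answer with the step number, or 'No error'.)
Step 2

Step 2 is incorrect due to a wrong coefficient.
The step shows: -sin(θ)*cos(θ)
The correct value should be: -2*sin(θ)*cos(θ)

Explanation: The coefficient -2 was incorrectly written as -1: the term -2*sin(θ)*cos(θ) was incorrectly written as -sin(θ)*cos(θ)
The later steps are derived from this incorrect expression, so the error originates in Step 2.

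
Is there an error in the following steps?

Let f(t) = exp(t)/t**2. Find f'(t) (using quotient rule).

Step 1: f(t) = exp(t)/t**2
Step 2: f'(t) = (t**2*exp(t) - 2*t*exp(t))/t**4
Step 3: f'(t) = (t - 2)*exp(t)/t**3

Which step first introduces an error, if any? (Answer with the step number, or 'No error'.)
No error

All steps in this derivation are correct.
The final answer f'(t) = (t - 2)*exp(t)/t**3 is valid.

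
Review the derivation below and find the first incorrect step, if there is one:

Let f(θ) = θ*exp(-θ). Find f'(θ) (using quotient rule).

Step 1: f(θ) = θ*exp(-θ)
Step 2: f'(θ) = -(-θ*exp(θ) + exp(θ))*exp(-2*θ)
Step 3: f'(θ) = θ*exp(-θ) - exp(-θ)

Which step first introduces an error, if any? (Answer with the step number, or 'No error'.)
Step 2

Step 2 is incorrect due to a sign flip.
The step shows: -(-θ*exp(θ) + exp(θ))*exp(-2*θ)
The correct value should be: (-θ*exp(θ) + exp(θ))*exp(-2*θ)

Explanation: The sign of the whole expression was flipped: the term (-θ*exp(θ) + exp(θ))*exp(-2*θ) was incorrectly written as -(-θ*exp(θ) + exp(θ))*exp(-2*θ)
The later steps are derived from this incorrect expression, so the error originates in Step 2.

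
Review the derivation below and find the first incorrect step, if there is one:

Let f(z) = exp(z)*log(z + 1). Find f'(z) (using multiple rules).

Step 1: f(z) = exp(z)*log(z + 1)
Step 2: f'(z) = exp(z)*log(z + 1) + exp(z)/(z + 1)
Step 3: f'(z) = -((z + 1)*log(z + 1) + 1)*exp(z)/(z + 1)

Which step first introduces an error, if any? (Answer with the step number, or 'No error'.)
Step 3

Step 3 is incorrect due to a sign flip.
The step shows: -((z + 1)*log(z + 1) + 1)*exp(z)/(z + 1)
The correct value should be: ((z + 1)*log(z + 1) + 1)*exp(z)/(z + 1)

Explanation: The sign of the whole expression was flipped: the term ((z + 1)*log(z + 1) + 1)*exp(z)/(z + 1) was incorrectly written as -((z + 1)*log(z + 1) + 1)*exp(z)/(z + 1)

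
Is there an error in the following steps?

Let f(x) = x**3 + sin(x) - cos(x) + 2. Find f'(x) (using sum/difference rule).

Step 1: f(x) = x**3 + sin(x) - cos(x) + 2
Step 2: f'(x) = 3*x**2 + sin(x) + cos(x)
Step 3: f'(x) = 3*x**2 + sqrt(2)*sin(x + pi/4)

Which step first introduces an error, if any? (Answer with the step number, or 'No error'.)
No error

All steps in this derivation are correct.
The final answer f'(x) = 3*x**2 + sqrt(2)*sin(x + pi/4) is valid.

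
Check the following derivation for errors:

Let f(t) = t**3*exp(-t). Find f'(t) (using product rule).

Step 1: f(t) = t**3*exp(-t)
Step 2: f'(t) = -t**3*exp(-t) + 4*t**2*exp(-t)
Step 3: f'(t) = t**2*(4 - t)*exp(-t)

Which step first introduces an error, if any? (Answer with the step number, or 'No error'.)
Step 2

Step 2 is incorrect due to a wrong coefficient.
The step shows: -t**3*exp(-t) + 4*t**2*exp(-t)
The correct value should be: -t**3*exp(-t) + 3*t**2*exp(-t)

Explanation: The coefficient 3 was incorrectly written as 4: the term 3*t**2*exp(-t) was incorrectly written as 4*t**2*exp(-t)
The later steps are derived from this incorrect expression, so the error originates in Step 2.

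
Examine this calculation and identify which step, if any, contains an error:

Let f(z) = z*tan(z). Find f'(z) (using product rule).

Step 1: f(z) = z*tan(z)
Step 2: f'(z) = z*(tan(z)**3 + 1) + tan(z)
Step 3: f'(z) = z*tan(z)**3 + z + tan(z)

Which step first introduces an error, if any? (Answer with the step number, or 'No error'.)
Step 2

Step 2 is incorrect due to a wrong exponent.
The step shows: z*(tan(z)**3 + 1) + tan(z)
The correct value should be: z*(tan(z)**2 + 1) + tan(z)

Explanation: The exponent 2 on tan(z) was incorrectly written as 3: the term z*(tan(z)**2 + 1) was incorrectly written as z*(tan(z)**3 + 1)
The later steps are derived from this incorrect expression, so the error originates in Step 2.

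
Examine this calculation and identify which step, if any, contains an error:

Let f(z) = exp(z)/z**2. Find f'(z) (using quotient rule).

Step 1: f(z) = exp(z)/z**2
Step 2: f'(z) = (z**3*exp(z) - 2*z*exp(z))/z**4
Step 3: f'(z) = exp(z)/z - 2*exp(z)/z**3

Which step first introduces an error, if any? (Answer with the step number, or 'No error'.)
Step 2

Step 2 is incorrect due to a wrong exponent.
The step shows: (z**3*exp(z) - 2*z*exp(z))/z**4
The correct value should be: (z**2*exp(z) - 2*z*exp(z))/z**4

Explanation: The exponent 2 on z was incorrectly written as 3: the term (z**2*exp(z) - 2*z*exp(z))/z**4 was incorrectly written as (z**3*exp(z) - 2*z*exp(z))/z**4
The later steps are derived from this incorrect expression, so the error originates in Step 2.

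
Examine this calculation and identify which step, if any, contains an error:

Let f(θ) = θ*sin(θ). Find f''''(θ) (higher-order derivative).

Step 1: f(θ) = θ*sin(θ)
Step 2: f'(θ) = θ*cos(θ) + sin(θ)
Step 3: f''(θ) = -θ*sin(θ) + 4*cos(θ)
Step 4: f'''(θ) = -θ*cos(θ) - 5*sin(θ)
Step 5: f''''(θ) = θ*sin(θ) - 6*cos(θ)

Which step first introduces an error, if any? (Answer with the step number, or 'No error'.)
Step 3

Step 3 is incorrect due to a wrong coefficient.
The step shows: -θ*sin(θ) + 4*cos(θ)
The correct value should be: -θ*sin(θ) + 2*cos(θ)

Explanation: The coefficient 2 was incorrectly written as 4: the term 2*cos(θ) was incorrectly written as 4*cos(θ)
The later steps are derived from this incorrect expression, so the error originates in Step 3.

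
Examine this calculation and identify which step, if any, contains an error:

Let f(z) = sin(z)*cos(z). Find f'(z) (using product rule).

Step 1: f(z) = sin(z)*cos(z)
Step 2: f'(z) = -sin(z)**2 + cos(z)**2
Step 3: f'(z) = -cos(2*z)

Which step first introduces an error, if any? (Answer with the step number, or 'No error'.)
Step 3

Step 3 is incorrect due to a sign flip.
The step shows: -cos(2*z)
The correct value should be: cos(2*z)

Explanation: The sign of the whole expression was flipped: the term cos(2*z) was incorrectly written as -cos(2*z)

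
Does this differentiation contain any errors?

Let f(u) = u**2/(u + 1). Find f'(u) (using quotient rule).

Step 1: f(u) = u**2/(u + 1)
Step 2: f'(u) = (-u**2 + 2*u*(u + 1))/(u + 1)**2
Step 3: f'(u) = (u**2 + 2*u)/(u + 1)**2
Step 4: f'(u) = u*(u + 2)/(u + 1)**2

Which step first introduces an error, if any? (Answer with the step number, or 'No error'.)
No error

All steps in this derivation are correct.
The final answer f'(u) = u*(u + 2)/(u + 1)**2 is valid.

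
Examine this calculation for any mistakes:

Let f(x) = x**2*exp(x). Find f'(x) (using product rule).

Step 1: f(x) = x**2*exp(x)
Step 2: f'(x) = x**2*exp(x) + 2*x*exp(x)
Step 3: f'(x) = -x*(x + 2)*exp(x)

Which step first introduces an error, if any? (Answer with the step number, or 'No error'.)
Step 3

Step 3 is incorrect due to a sign flip.
The step shows: -x*(x + 2)*exp(x)
The correct value should be: x*(x + 2)*exp(x)

Explanation: The sign of the whole expression was flipped: the term x*(x + 2)*exp(x) was incorrectly written as -x*(x + 2)*exp(x)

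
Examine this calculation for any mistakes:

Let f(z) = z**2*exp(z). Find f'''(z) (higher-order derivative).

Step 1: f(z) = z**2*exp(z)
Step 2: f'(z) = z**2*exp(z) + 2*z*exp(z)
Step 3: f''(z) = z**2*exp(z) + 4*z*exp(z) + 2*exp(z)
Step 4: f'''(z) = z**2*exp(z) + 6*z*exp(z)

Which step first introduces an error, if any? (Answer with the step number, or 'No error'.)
Step 4

Step 4 is incorrect due to a dropped term.
The step shows: z**2*exp(z) + 6*z*exp(z)
The correct value should be: z**2*exp(z) + 6*z*exp(z) + 6*exp(z)

Explanation: A term was dropped: the term 6*exp(z) was incorrectly omitted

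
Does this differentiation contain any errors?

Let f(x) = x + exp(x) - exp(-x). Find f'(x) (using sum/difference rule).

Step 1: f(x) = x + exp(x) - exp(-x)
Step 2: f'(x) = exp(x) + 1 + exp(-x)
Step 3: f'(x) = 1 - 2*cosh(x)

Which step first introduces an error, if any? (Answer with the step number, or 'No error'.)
Step 3

Step 3 is incorrect due to a sign flip.
The step shows: 1 - 2*cosh(x)
The correct value should be: 2*cosh(x) + 1

Explanation: The sign of one term was flipped: the term 2*cosh(x) was incorrectly written as -2*cosh(x)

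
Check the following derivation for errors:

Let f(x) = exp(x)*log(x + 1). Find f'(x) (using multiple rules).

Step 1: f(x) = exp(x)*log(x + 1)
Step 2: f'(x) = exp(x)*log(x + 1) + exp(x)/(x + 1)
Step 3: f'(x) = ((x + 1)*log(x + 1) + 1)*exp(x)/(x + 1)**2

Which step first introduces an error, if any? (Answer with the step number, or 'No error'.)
Step 3

Step 3 is incorrect due to a wrong exponent.
The step shows: ((x + 1)*log(x + 1) + 1)*exp(x)/(x + 1)**2
The correct value should be: ((x + 1)*log(x + 1) + 1)*exp(x)/(x + 1)

Explanation: The exponent -1 on x + 1 was incorrectly written as -2: the term ((x + 1)*log(x + 1) + 1)*exp(x)/(x + 1) was incorrectly written as ((x + 1)*log(x + 1) + 1)*exp(x)/(x + 1)**2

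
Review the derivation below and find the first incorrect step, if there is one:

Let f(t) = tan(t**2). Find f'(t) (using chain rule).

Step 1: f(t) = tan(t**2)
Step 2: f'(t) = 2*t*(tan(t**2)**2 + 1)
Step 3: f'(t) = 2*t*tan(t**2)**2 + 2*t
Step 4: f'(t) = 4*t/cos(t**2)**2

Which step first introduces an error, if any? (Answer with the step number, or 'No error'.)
Step 4

Step 4 is incorrect due to a wrong coefficient.
The step shows: 4*t/cos(t**2)**2
The correct value should be: 2*t/cos(t**2)**2

Explanation: The coefficient 2 was incorrectly written as 4: the term 2*t/cos(t**2)**2 was incorrectly written as 4*t/cos(t**2)**2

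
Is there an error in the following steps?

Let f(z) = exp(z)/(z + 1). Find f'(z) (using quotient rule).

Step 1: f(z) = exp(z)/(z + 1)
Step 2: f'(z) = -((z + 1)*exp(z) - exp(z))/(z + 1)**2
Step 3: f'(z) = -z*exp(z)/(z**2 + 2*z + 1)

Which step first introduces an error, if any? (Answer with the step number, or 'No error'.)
Step 2

Step 2 is incorrect due to a sign flip.
The step shows: -((z + 1)*exp(z) - exp(z))/(z + 1)**2
The correct value should be: ((z + 1)*exp(z) - exp(z))/(z + 1)**2

Explanation: The sign of the whole expression was flipped: the term ((z + 1)*exp(z) - exp(z))/(z + 1)**2 was incorrectly written as -((z + 1)*exp(z) - exp(z))/(z + 1)**2
The later steps are derived from this incorrect expression, so the error originates in Step 2.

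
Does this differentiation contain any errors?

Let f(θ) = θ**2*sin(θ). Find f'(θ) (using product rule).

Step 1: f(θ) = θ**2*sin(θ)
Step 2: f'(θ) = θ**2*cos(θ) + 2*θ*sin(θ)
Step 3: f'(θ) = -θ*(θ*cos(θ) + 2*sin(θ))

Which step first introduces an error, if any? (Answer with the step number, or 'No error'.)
Step 3

Step 3 is incorrect due to a sign flip.
The step shows: -θ*(θ*cos(θ) + 2*sin(θ))
The correct value should be: θ*(θ*cos(θ) + 2*sin(θ))

Explanation: The sign of the whole expression was flipped: the term θ*(θ*cos(θ) + 2*sin(θ)) was incorrectly written as -θ*(θ*cos(θ) + 2*sin(θ))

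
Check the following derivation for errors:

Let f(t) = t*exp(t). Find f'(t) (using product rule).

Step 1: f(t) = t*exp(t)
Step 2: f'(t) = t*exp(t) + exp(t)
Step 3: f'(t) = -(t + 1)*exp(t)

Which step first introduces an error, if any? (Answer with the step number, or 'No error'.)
Step 3

Step 3 is incorrect due to a sign flip.
The step shows: -(t + 1)*exp(t)
The correct value should be: (t + 1)*exp(t)

Explanation: The sign of the whole expression was flipped: the term (t + 1)*exp(t) was incorrectly written as -(t + 1)*exp(t)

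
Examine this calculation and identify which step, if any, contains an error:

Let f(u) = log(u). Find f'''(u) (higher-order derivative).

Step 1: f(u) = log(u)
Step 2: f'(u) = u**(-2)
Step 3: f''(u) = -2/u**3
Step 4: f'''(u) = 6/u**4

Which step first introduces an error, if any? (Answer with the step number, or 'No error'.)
Step 2

Step 2 is incorrect due to a wrong exponent.
The step shows: u**(-2)
The correct value should be: 1/u

Explanation: The exponent -1 on u was incorrectly written as -2: the term 1/u was incorrectly written as u**(-2)
The later steps are derived from this incorrect expression, so the error originates in Step 2.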